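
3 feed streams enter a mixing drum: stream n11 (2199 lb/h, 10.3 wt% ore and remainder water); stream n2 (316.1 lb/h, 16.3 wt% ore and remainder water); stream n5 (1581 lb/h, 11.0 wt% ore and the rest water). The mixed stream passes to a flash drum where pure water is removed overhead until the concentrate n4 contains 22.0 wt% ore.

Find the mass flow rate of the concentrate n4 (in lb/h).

2054 lb/h

ore entering = 2199×0.103 + 316.1×0.163 + 1581×0.110 = 451.93 lb/h.
All ore reports to n4, so n4 = 451.93/0.220 = 2054.2 lb/h.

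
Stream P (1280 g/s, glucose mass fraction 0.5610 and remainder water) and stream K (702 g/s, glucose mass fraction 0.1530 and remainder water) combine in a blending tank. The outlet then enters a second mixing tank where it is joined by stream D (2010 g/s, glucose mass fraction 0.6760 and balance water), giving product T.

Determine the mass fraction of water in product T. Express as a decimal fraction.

Overall, product flow = 3992 g/s.
water in = 1280×0.439 + 702×0.847 + 2010×0.324 = 1807.8 g/s.
water fraction in T = 0.4528.

0.4528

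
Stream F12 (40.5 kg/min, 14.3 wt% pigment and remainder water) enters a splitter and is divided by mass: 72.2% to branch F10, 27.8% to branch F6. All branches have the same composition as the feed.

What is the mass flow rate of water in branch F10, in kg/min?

Branch F10 total = 0.722×40.5 = 29.241 kg/min.
water in F10 = 0.857×29.241 = 25.06 kg/min.

25.06 kg/min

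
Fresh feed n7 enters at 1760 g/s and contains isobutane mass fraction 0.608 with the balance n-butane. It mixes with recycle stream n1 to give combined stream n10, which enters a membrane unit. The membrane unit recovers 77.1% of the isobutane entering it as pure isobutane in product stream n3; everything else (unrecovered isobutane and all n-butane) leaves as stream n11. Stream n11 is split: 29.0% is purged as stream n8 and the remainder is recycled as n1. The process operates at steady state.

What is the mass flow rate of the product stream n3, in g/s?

isobutane in n10: m_A = 1760×0.608 + (1−0.290)·(1−0.771)·m_A, so m_A = 1070.1/0.8374 = 1277.8 g/s.
Product n3 = 0.771×1277.8 = 985.22 g/s.

985.2 g/s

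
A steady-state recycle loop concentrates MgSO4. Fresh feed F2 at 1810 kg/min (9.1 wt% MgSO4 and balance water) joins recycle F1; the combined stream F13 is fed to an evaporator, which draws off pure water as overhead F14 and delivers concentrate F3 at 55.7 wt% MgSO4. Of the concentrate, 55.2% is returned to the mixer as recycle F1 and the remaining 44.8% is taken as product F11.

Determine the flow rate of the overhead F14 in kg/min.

1514 kg/min

Overall MgSO4 balance (none leaves overhead): MgSO4 in fresh feed = MgSO4 in product, i.e. 1810×0.091 = (1−0.552)·F3·0.557.
F3 = 164.71/(0.557×0.448) = 660.07 kg/min.
Recycle F1 = 0.552×660.07 = 364.36 kg/min.
Combined feed F13 = 1810 + 364.36 = 2174.4 kg/min.
Overhead F14 = F13 − F3 = 2174.4 − 660.07 = 1514.3 kg/min.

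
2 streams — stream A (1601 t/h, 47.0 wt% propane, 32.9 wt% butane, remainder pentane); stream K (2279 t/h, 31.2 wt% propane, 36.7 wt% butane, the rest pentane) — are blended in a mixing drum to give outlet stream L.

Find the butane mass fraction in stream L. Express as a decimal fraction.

0.351

Total flow out = 1601 + 2279 = 3880 t/h.
butane in = 1601×0.329 + 2279×0.367 = 1363.1 t/h.
butane mass fraction in L = 1363.1/3880 = 0.351.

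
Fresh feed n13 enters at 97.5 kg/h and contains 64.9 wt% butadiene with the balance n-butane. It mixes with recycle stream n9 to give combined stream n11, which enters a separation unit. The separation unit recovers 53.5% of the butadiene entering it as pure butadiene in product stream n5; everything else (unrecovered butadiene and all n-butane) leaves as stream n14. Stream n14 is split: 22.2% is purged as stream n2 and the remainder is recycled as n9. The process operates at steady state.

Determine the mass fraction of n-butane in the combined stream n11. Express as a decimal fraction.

n-butane enters only via n13 and leaves only via the purge: 97.5×0.351 = 0.222×(n-butane in n14), and the separation unit passes all n-butane, so n-butane in n11 = n-butane in n14 = 154.16 kg/h.
butadiene in n11: m_A = 97.5×0.649 + (1−0.222)·(1−0.535)·m_A, so m_A = 63.278/0.6382 = 99.145 kg/h.
n11 = 99.145 + 154.16 = 253.3 kg/h.
n-butane fraction in n11 = 154.16/253.3 = 0.609.

0.609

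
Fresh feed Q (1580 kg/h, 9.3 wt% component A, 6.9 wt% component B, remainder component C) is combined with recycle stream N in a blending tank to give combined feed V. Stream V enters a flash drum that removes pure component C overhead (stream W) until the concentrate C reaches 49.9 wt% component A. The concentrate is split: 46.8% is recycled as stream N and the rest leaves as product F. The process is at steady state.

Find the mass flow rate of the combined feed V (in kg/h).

Overall component A balance (none leaves overhead): component A in fresh feed = component A in product, i.e. 1580×0.093 = (1−0.468)·C·0.499.
C = 146.94/(0.499×0.532) = 553.51 kg/h.
Recycle N = 0.468×553.51 = 259.04 kg/h.
Combined feed V = 1580 + 259.04 = 1839 kg/h.

1839 kg/h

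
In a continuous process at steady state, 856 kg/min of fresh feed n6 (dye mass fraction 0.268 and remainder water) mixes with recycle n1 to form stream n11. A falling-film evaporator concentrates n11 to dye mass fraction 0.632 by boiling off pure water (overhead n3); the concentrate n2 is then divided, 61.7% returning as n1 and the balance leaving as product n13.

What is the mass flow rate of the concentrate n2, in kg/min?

Overall dye balance (none leaves overhead): dye in fresh feed = dye in product, i.e. 856×0.268 = (1−0.617)·n2·0.632.
n2 = 229.41/(0.632×0.383) = 947.75 kg/min.

947.7 kg/min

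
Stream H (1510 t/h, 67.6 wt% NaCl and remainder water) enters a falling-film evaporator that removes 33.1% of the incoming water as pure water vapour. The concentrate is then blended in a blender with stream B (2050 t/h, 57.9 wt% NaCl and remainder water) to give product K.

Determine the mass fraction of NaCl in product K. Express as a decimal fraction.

0.650

Vapour removed = 0.331×0.324×1510 = 161.94 t/h; concentrate = 1348.1 t/h.
NaCl reaching the mixer = 1020.8 (from concentrate) + 2050×0.579 = 2207.7 t/h.
Product flow = 1348.1 + 2050 = 3398.1 t/h; NaCl fraction = 0.650.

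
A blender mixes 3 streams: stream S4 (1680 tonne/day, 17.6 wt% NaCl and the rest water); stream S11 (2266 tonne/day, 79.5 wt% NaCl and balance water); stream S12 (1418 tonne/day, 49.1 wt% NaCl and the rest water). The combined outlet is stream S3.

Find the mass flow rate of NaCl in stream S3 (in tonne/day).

NaCl out = NaCl in = 1680×0.176 + 2266×0.795 + 1418×0.491 = 2793.4 tonne/day.

2793 tonne/day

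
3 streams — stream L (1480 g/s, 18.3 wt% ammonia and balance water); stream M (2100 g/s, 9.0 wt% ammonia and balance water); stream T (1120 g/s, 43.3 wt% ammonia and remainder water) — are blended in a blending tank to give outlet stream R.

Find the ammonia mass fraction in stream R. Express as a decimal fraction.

Total flow out = 1480 + 2100 + 1120 = 4700 g/s.
ammonia in = 1480×0.183 + 2100×0.090 + 1120×0.433 = 944.8 g/s.
ammonia mass fraction in R = 944.8/4700 = 0.2010.

0.2010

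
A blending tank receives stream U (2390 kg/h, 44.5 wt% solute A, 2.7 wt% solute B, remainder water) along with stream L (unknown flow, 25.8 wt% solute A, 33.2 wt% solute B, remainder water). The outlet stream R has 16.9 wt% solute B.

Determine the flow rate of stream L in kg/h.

Let L be the unknown flow. Total out = 2390 + L.
solute B balance: 64.53 + 0.332·L = 0.169·(2390 + L)
(0.332 − 0.169)·L = 0.169×2390 − 64.53 = 339.38
L = 339.38 / 0.163 = 2082.1 kg/h

2082 kg/h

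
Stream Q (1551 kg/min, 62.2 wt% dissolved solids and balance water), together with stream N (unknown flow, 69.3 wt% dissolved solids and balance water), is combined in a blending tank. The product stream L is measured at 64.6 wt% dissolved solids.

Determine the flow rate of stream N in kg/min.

792 kg/min

Let N be the unknown flow. Total out = 1551 + N.
dissolved solids balance: 964.72 + 0.693·N = 0.646·(1551 + N)
(0.693 − 0.646)·N = 0.646×1551 − 964.72 = 37.224
N = 37.224 / 0.047 = 792 kg/min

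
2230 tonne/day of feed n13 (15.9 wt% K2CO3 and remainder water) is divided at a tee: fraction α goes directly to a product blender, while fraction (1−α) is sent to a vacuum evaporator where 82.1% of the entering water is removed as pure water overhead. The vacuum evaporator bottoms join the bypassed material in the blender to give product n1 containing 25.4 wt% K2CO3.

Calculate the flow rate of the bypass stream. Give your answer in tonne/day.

1022 tonne/day

All 2230×0.159 = 354.57 tonne/day of K2CO3 reaches n1, so n1 = 354.57/0.254 = 1395.9 tonne/day and vapour = 834.06 tonne/day.
The evaporator receives (1−α)·2230 of feed at 0.841 water and removes 0.821 of that water:
0.821×0.841×(1−α)×2230 = 834.06
(1−α) = 834.06/1539.7 = 0.5417;  α = 0.4583.
Bypass flow = 0.4583×2230 = 1022 tonne/day.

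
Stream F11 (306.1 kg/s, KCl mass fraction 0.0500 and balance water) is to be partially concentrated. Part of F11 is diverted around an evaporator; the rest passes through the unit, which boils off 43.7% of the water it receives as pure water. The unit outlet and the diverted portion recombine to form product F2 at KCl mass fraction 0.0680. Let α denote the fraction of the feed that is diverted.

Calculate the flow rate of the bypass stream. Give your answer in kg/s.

110.9 kg/s

All 306.1×0.050 = 15.305 kg/s of KCl reaches F2, so F2 = 15.305/0.068 = 225.07 kg/s and vapour = 81.026 kg/s.
The evaporator receives (1−α)·306.1 of feed at 0.950 water and removes 0.437 of that water:
0.437×0.950×(1−α)×306.1 = 81.026
(1−α) = 81.026/127.08 = 0.6376;  α = 0.3624.
Bypass flow = 0.3624×306.1 = 110.93 kg/s.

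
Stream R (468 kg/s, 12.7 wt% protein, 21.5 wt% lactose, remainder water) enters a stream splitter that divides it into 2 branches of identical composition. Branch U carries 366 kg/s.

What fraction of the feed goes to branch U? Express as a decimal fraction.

0.782

Fraction to U = 366/468 = 0.7821.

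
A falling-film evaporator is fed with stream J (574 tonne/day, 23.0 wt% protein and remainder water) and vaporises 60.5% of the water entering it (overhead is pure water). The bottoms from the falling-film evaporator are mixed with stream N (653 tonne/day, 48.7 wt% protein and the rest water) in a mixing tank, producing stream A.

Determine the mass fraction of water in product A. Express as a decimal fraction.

Vapour removed = 0.605×0.770×574 = 267.4 tonne/day; concentrate = 306.6 tonne/day.
water reaching the mixer = 174.58 (from concentrate) + 653×0.513 = 509.57 tonne/day.
Product flow = 306.6 + 653 = 959.6 tonne/day; water fraction = 0.531.

0.531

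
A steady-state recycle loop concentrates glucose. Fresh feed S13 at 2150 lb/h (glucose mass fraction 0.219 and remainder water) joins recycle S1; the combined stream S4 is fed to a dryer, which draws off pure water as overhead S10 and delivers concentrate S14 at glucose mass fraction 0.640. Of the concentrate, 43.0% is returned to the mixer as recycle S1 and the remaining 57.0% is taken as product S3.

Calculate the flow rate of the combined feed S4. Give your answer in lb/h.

Overall glucose balance (none leaves overhead): glucose in fresh feed = glucose in product, i.e. 2150×0.219 = (1−0.430)·S14·0.640.
S14 = 470.85/(0.640×0.570) = 1290.7 lb/h.
Recycle S1 = 0.430×1290.7 = 555 lb/h.
Combined feed S4 = 2150 + 555 = 2705 lb/h.

2705 lb/h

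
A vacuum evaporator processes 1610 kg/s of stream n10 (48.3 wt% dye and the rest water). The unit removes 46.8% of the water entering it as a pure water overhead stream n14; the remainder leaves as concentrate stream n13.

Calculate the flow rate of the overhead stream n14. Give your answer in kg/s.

water entering = 1610×0.517 = 832.37 kg/s; overhead removed = 0.468×832.37 = 389.55 kg/s.

389.5 kg/s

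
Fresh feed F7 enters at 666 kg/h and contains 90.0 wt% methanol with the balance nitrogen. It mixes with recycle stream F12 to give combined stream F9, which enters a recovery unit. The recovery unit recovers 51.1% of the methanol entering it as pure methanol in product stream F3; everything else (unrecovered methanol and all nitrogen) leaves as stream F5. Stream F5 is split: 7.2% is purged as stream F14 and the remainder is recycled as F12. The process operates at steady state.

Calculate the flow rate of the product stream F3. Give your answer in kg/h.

methanol in F9: m_A = 666×0.900 + (1−0.072)·(1−0.511)·m_A, so m_A = 599.4/0.5462 = 1097.4 kg/h.
Product F3 = 0.511×1097.4 = 560.76 kg/h.

560.8 kg/h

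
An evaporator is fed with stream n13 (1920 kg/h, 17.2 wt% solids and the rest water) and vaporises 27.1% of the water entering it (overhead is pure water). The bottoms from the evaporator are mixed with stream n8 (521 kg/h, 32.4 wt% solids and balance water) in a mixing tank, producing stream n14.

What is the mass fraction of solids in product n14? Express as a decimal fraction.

0.248

Vapour removed = 0.271×0.828×1920 = 430.82 kg/h; concentrate = 1489.2 kg/h.
solids reaching the mixer = 330.24 (from concentrate) + 521×0.324 = 499.04 kg/h.
Product flow = 1489.2 + 521 = 2010.2 kg/h; solids fraction = 0.248.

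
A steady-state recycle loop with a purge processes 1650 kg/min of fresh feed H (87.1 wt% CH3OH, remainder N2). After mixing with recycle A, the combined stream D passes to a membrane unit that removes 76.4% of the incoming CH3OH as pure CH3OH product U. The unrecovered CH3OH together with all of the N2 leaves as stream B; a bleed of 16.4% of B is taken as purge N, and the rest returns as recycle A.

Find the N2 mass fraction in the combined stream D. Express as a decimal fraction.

N2 enters only via H and leaves only via the purge: 1650×0.129 = 0.164×(N2 in B), and the membrane unit passes all N2, so N2 in D = N2 in B = 1297.9 kg/min.
CH3OH in D: m_A = 1650×0.871 + (1−0.164)·(1−0.764)·m_A, so m_A = 1437.2/0.8027 = 1790.4 kg/min.
D = 1790.4 + 1297.9 = 3088.3 kg/min.
N2 fraction in D = 1297.9/3088.3 = 0.420.

0.420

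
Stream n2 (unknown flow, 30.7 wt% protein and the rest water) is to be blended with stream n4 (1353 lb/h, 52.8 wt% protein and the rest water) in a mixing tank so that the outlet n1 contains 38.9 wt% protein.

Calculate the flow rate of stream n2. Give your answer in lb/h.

Let n2 be the unknown flow. Total out = 1353 + n2.
protein balance: 714.38 + 0.307·n2 = 0.389·(1353 + n2)
(0.307 − 0.389)·n2 = 0.389×1353 − 714.38 = -188.07
n2 = -188.07 / -0.082 = 2293.5 lb/h

2293 lb/h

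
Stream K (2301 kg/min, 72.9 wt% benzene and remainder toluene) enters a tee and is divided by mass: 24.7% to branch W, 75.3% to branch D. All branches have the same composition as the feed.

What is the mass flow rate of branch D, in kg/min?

Branch D flow = 0.753×2301 = 1732.7 kg/min.

1733 kg/min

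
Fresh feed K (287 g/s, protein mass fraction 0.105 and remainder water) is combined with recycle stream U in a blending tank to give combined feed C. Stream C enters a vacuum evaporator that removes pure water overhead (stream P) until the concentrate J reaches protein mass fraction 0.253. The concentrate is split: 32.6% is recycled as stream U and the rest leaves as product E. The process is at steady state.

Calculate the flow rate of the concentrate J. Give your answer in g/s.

176.7 g/s

Overall protein balance (none leaves overhead): protein in fresh feed = protein in product, i.e. 287×0.105 = (1−0.326)·J·0.253.
J = 30.135/(0.253×0.674) = 176.72 g/s.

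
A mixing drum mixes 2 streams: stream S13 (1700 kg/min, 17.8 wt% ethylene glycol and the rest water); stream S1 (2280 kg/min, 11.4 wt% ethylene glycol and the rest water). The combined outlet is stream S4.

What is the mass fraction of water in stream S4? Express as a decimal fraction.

0.859

Total flow out = 1700 + 2280 = 3980 kg/min.
water in = 1700×0.822 + 2280×0.886 = 3417.5 kg/min.
water mass fraction in S4 = 3417.5/3980 = 0.859.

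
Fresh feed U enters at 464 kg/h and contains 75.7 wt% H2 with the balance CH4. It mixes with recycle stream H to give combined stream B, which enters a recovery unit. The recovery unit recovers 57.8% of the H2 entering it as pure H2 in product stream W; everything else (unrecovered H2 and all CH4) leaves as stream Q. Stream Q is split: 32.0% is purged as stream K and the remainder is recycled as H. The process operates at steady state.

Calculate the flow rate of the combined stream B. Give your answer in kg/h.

845 kg/h

CH4 enters only via U and leaves only via the purge: 464×0.243 = 0.320×(CH4 in Q), and the recovery unit passes all CH4, so CH4 in B = CH4 in Q = 352.35 kg/h.
H2 in B: m_A = 464×0.757 + (1−0.320)·(1−0.578)·m_A, so m_A = 351.25/0.7130 = 492.61 kg/h.
B = 492.61 + 352.35 = 844.96 kg/h.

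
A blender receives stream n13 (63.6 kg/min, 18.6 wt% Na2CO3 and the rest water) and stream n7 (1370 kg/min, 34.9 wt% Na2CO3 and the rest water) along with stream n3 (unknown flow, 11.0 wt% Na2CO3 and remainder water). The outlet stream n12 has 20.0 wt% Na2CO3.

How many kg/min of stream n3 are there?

2258 kg/min

Let n3 be the unknown flow. Total out = 1433.6 + n3.
Na2CO3 balance: 489.96 + 0.110·n3 = 0.200·(1433.6 + n3)
(0.110 − 0.200)·n3 = 0.200×1433.6 − 489.96 = -203.24
n3 = -203.24 / -0.090 = 2258.2 kg/min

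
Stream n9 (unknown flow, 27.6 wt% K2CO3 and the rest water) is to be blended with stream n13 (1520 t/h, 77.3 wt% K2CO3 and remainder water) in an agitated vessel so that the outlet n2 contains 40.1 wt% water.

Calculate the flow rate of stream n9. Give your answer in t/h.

818.8 t/h

Let n9 be the unknown flow. Total out = 1520 + n9.
water balance: 345.04 + 0.724·n9 = 0.401·(1520 + n9)
(0.724 − 0.401)·n9 = 0.401×1520 − 345.04 = 264.48
n9 = 264.48 / 0.323 = 818.82 t/h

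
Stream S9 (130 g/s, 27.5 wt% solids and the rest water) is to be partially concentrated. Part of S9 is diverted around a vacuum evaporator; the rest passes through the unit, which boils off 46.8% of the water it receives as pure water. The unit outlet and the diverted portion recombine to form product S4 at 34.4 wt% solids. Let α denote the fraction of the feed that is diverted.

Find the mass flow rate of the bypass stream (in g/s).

53.15 g/s

All 130×0.275 = 35.75 g/s of solids reaches S4, so S4 = 35.75/0.344 = 103.92 g/s and vapour = 26.076 g/s.
The evaporator receives (1−α)·130 of feed at 0.725 water and removes 0.468 of that water:
0.468×0.725×(1−α)×130 = 26.076
(1−α) = 26.076/44.109 = 0.5912;  α = 0.4088.
Bypass flow = 0.4088×130 = 53.149 g/s.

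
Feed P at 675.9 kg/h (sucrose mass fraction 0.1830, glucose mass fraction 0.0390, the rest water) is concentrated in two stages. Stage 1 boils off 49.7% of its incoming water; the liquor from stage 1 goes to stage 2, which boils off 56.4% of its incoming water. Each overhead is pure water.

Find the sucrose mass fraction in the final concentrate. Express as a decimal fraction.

0.4661

water in feed = 675.9×0.778 = 525.85 kg/h.
After stage 1: water left = (1−0.497)×525.85 = 264.5; stream total = 414.55 kg/h.
After stage 2: water left = (1−0.564)×264.5 = 115.32; final concentrate = 265.37 kg/h.
sucrose fraction = 123.69/265.37 = 0.4661.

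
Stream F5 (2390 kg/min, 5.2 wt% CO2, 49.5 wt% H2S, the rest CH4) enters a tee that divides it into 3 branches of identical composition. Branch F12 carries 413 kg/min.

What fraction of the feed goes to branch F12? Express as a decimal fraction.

0.173

Fraction to F12 = 413/2390 = 0.1728.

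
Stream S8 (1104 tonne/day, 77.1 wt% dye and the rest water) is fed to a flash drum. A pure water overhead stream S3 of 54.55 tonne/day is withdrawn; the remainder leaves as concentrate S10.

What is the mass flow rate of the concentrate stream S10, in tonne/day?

Concentrate = 1104 − 54.55 = 1049.5 tonne/day.

1049 tonne/day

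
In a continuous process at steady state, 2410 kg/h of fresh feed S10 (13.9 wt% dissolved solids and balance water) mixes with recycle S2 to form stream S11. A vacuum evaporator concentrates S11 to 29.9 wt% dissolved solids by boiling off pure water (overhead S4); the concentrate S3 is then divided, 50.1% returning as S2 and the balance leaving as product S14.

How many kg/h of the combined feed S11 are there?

3535 kg/h

Overall dissolved solids balance (none leaves overhead): dissolved solids in fresh feed = dissolved solids in product, i.e. 2410×0.139 = (1−0.501)·S3·0.299.
S3 = 334.99/(0.299×0.499) = 2245.2 kg/h.
Recycle S2 = 0.501×2245.2 = 1124.9 kg/h.
Combined feed S11 = 2410 + 1124.9 = 3534.9 kg/h.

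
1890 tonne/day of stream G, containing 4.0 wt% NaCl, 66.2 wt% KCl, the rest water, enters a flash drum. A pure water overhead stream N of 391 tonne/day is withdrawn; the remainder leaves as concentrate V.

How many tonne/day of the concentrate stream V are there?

1499 tonne/day

Concentrate = 1890 − 391 = 1499 tonne/day.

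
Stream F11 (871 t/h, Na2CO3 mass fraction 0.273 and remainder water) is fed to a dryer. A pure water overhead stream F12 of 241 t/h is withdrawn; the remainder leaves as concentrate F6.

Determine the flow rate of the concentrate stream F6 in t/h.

Concentrate = 871 − 241 = 630 t/h.

630 t/h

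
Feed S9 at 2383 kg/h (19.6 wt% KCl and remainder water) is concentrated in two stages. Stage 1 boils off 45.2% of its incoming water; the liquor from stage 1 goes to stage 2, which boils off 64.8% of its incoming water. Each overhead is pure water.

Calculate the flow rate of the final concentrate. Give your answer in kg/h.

water in feed = 2383×0.804 = 1915.9 kg/h.
After stage 1: water left = (1−0.452)×1915.9 = 1049.9; stream total = 1517 kg/h.
After stage 2: water left = (1−0.648)×1049.9 = 369.58; final concentrate = 836.64 kg/h.

836.6 kg/h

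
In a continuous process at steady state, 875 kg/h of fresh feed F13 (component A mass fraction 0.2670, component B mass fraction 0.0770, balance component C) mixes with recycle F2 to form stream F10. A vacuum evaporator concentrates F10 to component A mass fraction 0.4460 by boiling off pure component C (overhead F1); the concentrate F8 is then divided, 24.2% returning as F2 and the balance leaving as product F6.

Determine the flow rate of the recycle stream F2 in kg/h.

Overall component A balance (none leaves overhead): component A in fresh feed = component A in product, i.e. 875×0.267 = (1−0.242)·F8·0.446.
F8 = 233.62/(0.446×0.758) = 691.06 kg/h.
Recycle F2 = 0.242×691.06 = 167.24 kg/h.

167.2 kg/h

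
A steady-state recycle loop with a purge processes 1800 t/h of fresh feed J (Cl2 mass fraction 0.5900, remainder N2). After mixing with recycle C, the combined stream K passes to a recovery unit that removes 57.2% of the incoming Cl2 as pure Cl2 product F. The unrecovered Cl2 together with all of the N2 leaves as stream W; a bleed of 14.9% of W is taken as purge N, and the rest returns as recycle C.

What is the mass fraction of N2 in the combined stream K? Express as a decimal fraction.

N2 enters only via J and leaves only via the purge: 1800×0.410 = 0.149×(N2 in W), and the recovery unit passes all N2, so N2 in K = N2 in W = 4953 t/h.
Cl2 in K: m_A = 1800×0.590 + (1−0.149)·(1−0.572)·m_A, so m_A = 1062/0.6358 = 1670.4 t/h.
K = 1670.4 + 4953 = 6623.4 t/h.
N2 fraction in K = 4953/6623.4 = 0.7478.

0.7478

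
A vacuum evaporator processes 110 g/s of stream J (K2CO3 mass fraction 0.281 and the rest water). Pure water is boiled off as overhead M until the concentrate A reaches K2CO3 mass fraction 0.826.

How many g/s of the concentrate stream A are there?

37.42 g/s

K2CO3 is conserved: 110×0.281 = 30.91 g/s all reports to the concentrate.
Concentrate = 30.91/(target fraction) = 37.421 g/s.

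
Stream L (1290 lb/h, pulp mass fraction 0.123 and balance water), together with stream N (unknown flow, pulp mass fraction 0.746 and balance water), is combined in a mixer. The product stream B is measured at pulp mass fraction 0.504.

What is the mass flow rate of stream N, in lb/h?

Let N be the unknown flow. Total out = 1290 + N.
pulp balance: 158.67 + 0.746·N = 0.504·(1290 + N)
(0.746 − 0.504)·N = 0.504×1290 − 158.67 = 491.49
N = 491.49 / 0.242 = 2031 lb/h

2031 lb/h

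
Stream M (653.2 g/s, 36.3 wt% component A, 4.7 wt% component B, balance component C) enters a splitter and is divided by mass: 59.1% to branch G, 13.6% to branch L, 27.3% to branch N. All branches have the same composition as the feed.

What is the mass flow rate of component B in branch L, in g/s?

4.175 g/s

Branch L total = 0.136×653.2 = 88.835 g/s.
component B in L = 0.047×88.835 = 4.1753 g/s.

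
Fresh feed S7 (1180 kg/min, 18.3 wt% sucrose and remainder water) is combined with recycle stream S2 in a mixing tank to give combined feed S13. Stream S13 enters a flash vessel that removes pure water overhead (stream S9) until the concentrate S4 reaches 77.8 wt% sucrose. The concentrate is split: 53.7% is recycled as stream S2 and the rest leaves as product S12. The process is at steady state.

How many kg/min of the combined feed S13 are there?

1502 kg/min

Overall sucrose balance (none leaves overhead): sucrose in fresh feed = sucrose in product, i.e. 1180×0.183 = (1−0.537)·S4·0.778.
S4 = 215.94/(0.778×0.463) = 599.48 kg/min.
Recycle S2 = 0.537×599.48 = 321.92 kg/min.
Combined feed S13 = 1180 + 321.92 = 1501.9 kg/min.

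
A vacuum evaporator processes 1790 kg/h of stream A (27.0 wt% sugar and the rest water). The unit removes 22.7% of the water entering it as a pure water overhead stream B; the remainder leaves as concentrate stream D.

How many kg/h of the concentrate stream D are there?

water entering = 1790×0.730 = 1306.7 kg/h; overhead removed = 0.227×1306.7 = 296.62 kg/h.
Concentrate = 1790 − 296.62 = 1493.4 kg/h.

1493 kg/h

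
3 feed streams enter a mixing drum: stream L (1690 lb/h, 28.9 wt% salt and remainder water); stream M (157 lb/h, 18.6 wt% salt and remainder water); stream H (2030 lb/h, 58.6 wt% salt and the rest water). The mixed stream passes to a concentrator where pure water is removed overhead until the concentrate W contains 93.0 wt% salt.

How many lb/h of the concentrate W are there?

salt entering = 1690×0.289 + 157×0.186 + 2030×0.586 = 1707.2 lb/h.
All salt reports to W, so W = 1707.2/0.930 = 1835.7 lb/h.

1836 lb/h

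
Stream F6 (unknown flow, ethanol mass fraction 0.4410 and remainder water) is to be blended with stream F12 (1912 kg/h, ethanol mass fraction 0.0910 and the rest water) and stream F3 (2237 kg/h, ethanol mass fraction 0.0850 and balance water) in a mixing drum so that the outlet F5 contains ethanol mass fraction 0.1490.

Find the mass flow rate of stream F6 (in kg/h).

870.1 kg/h

Let F6 be the unknown flow. Total out = 4149 + F6.
ethanol balance: 364.14 + 0.441·F6 = 0.149·(4149 + F6)
(0.441 − 0.149)·F6 = 0.149×4149 − 364.14 = 254.06
F6 = 254.06 / 0.292 = 870.08 kg/h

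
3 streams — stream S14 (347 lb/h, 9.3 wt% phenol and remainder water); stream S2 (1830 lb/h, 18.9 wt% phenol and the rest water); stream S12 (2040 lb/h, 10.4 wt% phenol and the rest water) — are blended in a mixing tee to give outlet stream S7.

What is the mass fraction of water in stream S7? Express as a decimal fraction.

0.860

Total flow out = 347 + 1830 + 2040 = 4217 lb/h.
water in = 347×0.907 + 1830×0.811 + 2040×0.896 = 3626.7 lb/h.
water mass fraction in S7 = 3626.7/4217 = 0.860.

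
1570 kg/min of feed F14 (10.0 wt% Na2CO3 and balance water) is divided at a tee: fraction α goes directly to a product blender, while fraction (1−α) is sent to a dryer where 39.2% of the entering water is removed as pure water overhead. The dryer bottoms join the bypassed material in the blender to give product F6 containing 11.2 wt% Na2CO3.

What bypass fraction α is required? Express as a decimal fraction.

0.696

All 1570×0.100 = 157 kg/min of Na2CO3 reaches F6, so F6 = 157/0.112 = 1401.8 kg/min and vapour = 168.21 kg/min.
The evaporator receives (1−α)·1570 of feed at 0.900 water and removes 0.392 of that water:
0.392×0.900×(1−α)×1570 = 168.21
(1−α) = 168.21/553.9 = 0.3037;  α = 0.6963.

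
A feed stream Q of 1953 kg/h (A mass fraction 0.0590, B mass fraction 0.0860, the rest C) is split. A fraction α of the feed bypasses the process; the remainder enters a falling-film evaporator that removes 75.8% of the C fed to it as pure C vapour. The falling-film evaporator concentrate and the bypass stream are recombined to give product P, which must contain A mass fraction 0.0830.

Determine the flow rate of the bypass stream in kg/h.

1082 kg/h

All 1953×0.059 = 115.23 kg/h of A reaches P, so P = 115.23/0.083 = 1388.3 kg/h and vapour = 564.72 kg/h.
The evaporator receives (1−α)·1953 of feed at 0.855 C and removes 0.758 of that C:
0.758×0.855×(1−α)×1953 = 564.72
(1−α) = 564.72/1265.7 = 0.4462;  α = 0.5538.
Bypass flow = 0.5538×1953 = 1081.6 kg/h.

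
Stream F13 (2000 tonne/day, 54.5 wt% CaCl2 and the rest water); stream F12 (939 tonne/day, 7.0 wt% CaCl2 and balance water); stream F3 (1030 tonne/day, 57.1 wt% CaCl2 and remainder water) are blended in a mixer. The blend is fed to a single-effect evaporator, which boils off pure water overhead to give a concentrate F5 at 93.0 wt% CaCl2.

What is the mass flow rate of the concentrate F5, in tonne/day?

1875 tonne/day

CaCl2 entering = 2000×0.545 + 939×0.070 + 1030×0.571 = 1743.9 tonne/day.
All CaCl2 reports to F5, so F5 = 1743.9/0.930 = 1875.1 tonne/day.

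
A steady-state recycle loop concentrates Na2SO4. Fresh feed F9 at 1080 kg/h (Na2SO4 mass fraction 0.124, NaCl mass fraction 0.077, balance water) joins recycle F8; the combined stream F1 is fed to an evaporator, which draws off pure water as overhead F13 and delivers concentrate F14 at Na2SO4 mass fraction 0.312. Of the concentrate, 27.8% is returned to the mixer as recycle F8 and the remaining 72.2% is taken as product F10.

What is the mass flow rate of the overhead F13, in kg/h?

650.8 kg/h

Overall Na2SO4 balance (none leaves overhead): Na2SO4 in fresh feed = Na2SO4 in product, i.e. 1080×0.124 = (1−0.278)·F14·0.312.
F14 = 133.92/(0.312×0.722) = 594.5 kg/h.
Recycle F8 = 0.278×594.5 = 165.27 kg/h.
Combined feed F1 = 1080 + 165.27 = 1245.3 kg/h.
Overhead F13 = F1 − F14 = 1245.3 − 594.5 = 650.77 kg/h.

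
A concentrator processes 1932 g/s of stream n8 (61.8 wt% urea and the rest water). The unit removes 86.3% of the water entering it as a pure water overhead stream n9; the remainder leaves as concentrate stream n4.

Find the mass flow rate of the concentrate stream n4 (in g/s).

1295 g/s

water entering = 1932×0.382 = 738.02 g/s; overhead removed = 0.863×738.02 = 636.91 g/s.
Concentrate = 1932 − 636.91 = 1295.1 g/s.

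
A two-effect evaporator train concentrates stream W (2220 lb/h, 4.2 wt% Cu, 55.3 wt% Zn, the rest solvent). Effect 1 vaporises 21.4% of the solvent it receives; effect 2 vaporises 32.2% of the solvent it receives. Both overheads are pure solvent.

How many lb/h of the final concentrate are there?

1800 lb/h

solvent in feed = 2220×0.405 = 899.1 lb/h.
After stage 1: solvent left = (1−0.214)×899.1 = 706.69; stream total = 2027.6 lb/h.
After stage 2: solvent left = (1−0.322)×706.69 = 479.14; final concentrate = 1800 lb/h.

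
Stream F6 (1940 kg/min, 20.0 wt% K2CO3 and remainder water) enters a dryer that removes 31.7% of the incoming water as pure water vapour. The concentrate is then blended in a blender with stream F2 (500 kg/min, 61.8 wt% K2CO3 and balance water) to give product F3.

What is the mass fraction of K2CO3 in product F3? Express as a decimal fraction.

0.358

Vapour removed = 0.317×0.800×1940 = 491.98 kg/min; concentrate = 1448 kg/min.
K2CO3 reaching the mixer = 388 (from concentrate) + 500×0.618 = 697 kg/min.
Product flow = 1448 + 500 = 1948 kg/min; K2CO3 fraction = 0.358.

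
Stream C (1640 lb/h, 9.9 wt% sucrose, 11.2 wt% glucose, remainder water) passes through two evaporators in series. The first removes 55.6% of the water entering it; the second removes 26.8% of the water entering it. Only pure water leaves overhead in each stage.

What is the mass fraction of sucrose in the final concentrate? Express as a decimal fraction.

0.212

water in feed = 1640×0.789 = 1294 lb/h.
After stage 1: water left = (1−0.556)×1294 = 574.52; stream total = 920.56 lb/h.
After stage 2: water left = (1−0.268)×574.52 = 420.55; final concentrate = 766.59 lb/h.
sucrose fraction = 162.36/766.59 = 0.212.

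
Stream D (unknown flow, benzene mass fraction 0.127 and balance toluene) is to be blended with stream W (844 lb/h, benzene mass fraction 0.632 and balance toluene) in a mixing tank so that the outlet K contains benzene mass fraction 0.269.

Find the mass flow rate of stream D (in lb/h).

Let D be the unknown flow. Total out = 844 + D.
benzene balance: 533.41 + 0.127·D = 0.269·(844 + D)
(0.127 − 0.269)·D = 0.269×844 − 533.41 = -306.37
D = -306.37 / -0.142 = 2157.5 lb/h

2158 lb/h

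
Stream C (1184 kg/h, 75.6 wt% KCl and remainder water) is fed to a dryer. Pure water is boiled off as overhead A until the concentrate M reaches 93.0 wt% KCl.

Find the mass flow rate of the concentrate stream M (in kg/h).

KCl is conserved: 1184×0.756 = 895.1 kg/h all reports to the concentrate.
Concentrate = 895.1/(target fraction) = 962.48 kg/h.

962.5 kg/h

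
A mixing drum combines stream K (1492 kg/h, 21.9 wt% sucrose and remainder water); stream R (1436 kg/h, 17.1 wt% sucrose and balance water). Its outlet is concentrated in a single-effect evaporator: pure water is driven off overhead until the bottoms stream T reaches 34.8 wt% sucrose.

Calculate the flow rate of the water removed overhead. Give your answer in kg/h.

sucrose entering = 1492×0.219 + 1436×0.171 = 572.3 kg/h.
All sucrose reports to T, so T = 572.3/0.348 = 1644.6 kg/h.
Total feed = 2928 kg/h; overhead = 2928 − 1644.6 = 1283.4 kg/h.

1283 kg/h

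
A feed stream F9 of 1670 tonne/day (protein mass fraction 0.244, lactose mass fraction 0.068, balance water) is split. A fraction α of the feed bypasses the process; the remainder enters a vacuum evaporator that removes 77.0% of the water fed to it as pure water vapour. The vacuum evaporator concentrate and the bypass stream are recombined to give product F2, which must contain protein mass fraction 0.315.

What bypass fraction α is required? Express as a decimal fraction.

All 1670×0.244 = 407.48 tonne/day of protein reaches F2, so F2 = 407.48/0.315 = 1293.6 tonne/day and vapour = 376.41 tonne/day.
The evaporator receives (1−α)·1670 of feed at 0.688 water and removes 0.770 of that water:
0.770×0.688×(1−α)×1670 = 376.41
(1−α) = 376.41/884.7 = 0.4255;  α = 0.5745.

0.575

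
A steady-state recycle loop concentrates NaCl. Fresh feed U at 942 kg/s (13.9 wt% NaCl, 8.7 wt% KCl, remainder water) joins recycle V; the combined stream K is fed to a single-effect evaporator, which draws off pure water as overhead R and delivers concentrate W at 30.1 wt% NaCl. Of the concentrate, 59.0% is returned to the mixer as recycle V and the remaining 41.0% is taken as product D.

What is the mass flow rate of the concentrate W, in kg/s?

Overall NaCl balance (none leaves overhead): NaCl in fresh feed = NaCl in product, i.e. 942×0.139 = (1−0.590)·W·0.301.
W = 130.94/(0.301×0.410) = 1061 kg/s.

1061 kg/s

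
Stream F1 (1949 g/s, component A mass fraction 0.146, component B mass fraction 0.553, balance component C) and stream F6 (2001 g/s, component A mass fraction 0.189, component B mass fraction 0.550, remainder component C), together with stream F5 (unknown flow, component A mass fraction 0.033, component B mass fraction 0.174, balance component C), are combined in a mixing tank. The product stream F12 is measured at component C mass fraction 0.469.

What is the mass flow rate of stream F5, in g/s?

Let F5 be the unknown flow. Total out = 3950 + F5.
component C balance: 1108.9 + 0.793·F5 = 0.469·(3950 + F5)
(0.793 − 0.469)·F5 = 0.469×3950 − 1108.9 = 743.64
F5 = 743.64 / 0.324 = 2295.2 g/s

2295 g/s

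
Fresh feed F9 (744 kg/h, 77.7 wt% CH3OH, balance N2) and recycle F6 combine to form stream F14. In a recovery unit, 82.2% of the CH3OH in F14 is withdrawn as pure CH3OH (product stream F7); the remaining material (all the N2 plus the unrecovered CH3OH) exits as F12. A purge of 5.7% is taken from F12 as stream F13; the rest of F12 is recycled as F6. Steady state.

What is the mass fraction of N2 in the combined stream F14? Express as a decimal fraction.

0.8073

N2 enters only via F9 and leaves only via the purge: 744×0.223 = 0.057×(N2 in F12), and the recovery unit passes all N2, so N2 in F14 = N2 in F12 = 2910.7 kg/h.
CH3OH in F14: m_A = 744×0.777 + (1−0.057)·(1−0.822)·m_A, so m_A = 578.09/0.8321 = 694.7 kg/h.
F14 = 694.7 + 2910.7 = 3605.4 kg/h.
N2 fraction in F14 = 2910.7/3605.4 = 0.8073.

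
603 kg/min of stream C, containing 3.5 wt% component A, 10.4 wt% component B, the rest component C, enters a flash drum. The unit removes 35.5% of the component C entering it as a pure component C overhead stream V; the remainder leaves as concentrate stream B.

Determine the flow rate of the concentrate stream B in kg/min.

418.7 kg/min

component C entering = 603×0.861 = 519.18 kg/min; overhead removed = 0.355×519.18 = 184.31 kg/min.
Concentrate = 603 − 184.31 = 418.69 kg/min.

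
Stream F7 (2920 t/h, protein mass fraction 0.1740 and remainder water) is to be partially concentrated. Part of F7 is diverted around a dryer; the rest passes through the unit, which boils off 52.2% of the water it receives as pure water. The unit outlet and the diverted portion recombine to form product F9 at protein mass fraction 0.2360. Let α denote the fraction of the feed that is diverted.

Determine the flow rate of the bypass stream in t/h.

1141 t/h

All 2920×0.174 = 508.08 t/h of protein reaches F9, so F9 = 508.08/0.236 = 2152.9 t/h and vapour = 767.12 t/h.
The evaporator receives (1−α)·2920 of feed at 0.826 water and removes 0.522 of that water:
0.522×0.826×(1−α)×2920 = 767.12
(1−α) = 767.12/1259 = 0.6093;  α = 0.3907.
Bypass flow = 0.3907×2920 = 1140.9 t/h.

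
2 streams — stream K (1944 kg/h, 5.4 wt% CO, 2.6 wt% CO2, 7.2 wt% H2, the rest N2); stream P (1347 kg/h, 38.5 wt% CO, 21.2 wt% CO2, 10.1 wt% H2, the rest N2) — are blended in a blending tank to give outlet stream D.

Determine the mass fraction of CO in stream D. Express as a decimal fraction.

Total flow out = 1944 + 1347 = 3291 kg/h.
CO in = 1944×0.054 + 1347×0.385 = 623.57 kg/h.
CO mass fraction in D = 623.57/3291 = 0.189.

0.189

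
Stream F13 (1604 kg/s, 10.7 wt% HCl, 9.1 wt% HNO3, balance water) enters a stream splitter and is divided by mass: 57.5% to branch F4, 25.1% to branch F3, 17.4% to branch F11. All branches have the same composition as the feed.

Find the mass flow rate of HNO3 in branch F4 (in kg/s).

83.93 kg/s

Branch F4 total = 0.575×1604 = 922.3 kg/s.
HNO3 in F4 = 0.091×922.3 = 83.929 kg/s.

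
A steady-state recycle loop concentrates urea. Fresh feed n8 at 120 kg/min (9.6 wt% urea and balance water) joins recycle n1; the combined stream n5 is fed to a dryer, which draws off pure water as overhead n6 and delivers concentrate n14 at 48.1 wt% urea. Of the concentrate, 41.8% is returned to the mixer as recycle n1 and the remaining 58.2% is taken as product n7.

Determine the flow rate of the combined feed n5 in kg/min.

137.2 kg/min

Overall urea balance (none leaves overhead): urea in fresh feed = urea in product, i.e. 120×0.096 = (1−0.418)·n14·0.481.
n14 = 11.52/(0.481×0.582) = 41.151 kg/min.
Recycle n1 = 0.418×41.151 = 17.201 kg/min.
Combined feed n5 = 120 + 17.201 = 137.2 kg/min.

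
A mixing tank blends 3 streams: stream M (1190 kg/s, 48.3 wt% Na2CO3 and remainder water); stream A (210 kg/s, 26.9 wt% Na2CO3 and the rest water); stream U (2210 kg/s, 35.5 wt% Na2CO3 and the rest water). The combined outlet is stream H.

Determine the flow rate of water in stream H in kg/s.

water out = water in = 1190×0.517 + 210×0.731 + 2210×0.645 = 2194.2 kg/s.

2194 kg/s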